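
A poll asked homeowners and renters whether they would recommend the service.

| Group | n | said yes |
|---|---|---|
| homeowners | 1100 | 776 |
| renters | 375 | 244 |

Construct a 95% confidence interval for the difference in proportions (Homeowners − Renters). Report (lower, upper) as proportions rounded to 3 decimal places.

Sample proportions: 776/1100 = 0.7055, 244/375 = 0.6507.
Each SE is √(p̂(1−p̂)/n): √(0.7055·0.2945/1100) = 0.01374 and √(0.6507·0.3493/375) = 0.02462.
SE(p̂₁ − p̂₂) = √(SE₁² + SE₂²) = √(0.0001887876 + 0.0006061444) = 0.02819, since the two samples are independent.
At 95% confidence z* = 1.960; margin = 1.960 × 0.02819 = 0.05525.
The difference is 0.7055 − 0.6507 = 0.0548, so the interval is 0.0548 ± 0.05525 = (0.000, 0.110).

(0.000, 0.110)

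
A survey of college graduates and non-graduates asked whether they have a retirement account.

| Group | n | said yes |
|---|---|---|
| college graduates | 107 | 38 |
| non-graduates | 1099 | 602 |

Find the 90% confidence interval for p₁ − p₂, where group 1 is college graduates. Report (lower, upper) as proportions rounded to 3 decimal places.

(-0.273, -0.113)

First, p̂₁ = 38/107 = 0.3551; p̂₂ = 602/1099 = 0.5478.
The two standard errors are √(0.3551×0.6449/107) = 0.04626 and √(0.5478×0.4522/1099) = 0.01501.
Because the samples are independent, SE_diff = √(0.04626² + 0.01501²) = 0.04863.
Using z* = 1.645 for 90%, ME = 1.645 × 0.04863 = 0.08000.
p̂₁ − p̂₂ = -0.1927; interval -0.1927 ± 0.08000 gives (-0.273, -0.113).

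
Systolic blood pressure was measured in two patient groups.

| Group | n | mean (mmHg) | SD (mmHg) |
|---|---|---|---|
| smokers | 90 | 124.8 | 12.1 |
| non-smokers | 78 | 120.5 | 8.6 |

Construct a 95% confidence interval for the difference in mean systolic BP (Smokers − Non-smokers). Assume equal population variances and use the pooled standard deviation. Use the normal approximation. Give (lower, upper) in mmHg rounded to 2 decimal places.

(1.08, 7.52)

Pooled variance s_p² = [89·12.1² + 77·8.6²] / (90+78−2) = 112.8037, so s_p = 10.6209.
SE_diff = s_p·√(1/n₁ + 1/n₂) = 10.6209·√(1/90 + 1/78) = 1.6430.
z* = 1.960; margin = 1.960 × 1.6430 = 3.2203.
Difference = 124.8 − 120.5 = 4.3000.
4.3000 ± 3.2203 → (1.08, 7.52).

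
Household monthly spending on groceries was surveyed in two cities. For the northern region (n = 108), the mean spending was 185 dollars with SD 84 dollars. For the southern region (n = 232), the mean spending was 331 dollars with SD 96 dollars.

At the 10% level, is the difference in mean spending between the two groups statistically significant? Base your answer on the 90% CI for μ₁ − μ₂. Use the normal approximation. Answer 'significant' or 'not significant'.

SE₁ = s₁/√n₁ = 84/√108 = 8.0829; SE₂ = 96/√232 = 6.3027.
Independent samples, unequal variances: SE_diff = √(SE₁² + SE₂²) = √(65.33327241 + 39.72402729) = 10.2497.
z* = 1.645, so margin of error = 1.645 × 10.2497 = 16.8608.
Difference in means = 185 − 331 = -146.0000.
-146.0000 ± 16.8608 → (-162.8608, -129.1392).
The interval (-162.8608, -129.1392) does not contain 0, so the difference is significant.

significant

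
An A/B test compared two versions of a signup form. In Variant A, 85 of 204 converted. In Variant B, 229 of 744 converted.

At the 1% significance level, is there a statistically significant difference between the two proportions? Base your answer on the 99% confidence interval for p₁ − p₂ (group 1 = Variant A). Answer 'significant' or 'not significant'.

significant

Sample proportions: 85/204 = 0.4167, 229/744 = 0.3078.
Each SE is √(p̂(1−p̂)/n): √(0.4167·0.5833/204) = 0.03452 and √(0.3078·0.6922/744) = 0.01692.
SE(p̂₁ − p̂₂) = √(SE₁² + SE₂²) = √(0.0011916304 + 0.0002862864) = 0.03844, since the two samples are independent.
At 99% confidence z* = 2.576; margin = 2.576 × 0.03844 = 0.09902.
The difference is 0.4167 − 0.3078 = 0.1089, so the interval is 0.1089 ± 0.09902 = (0.00988, 0.20792).
The interval (0.00988, 0.20792) does not contain 0, so the difference is significant.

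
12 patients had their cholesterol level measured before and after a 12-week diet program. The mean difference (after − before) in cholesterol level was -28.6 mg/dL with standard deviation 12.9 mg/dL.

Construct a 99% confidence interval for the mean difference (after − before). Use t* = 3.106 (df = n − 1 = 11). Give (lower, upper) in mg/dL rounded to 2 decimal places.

This is a matched-pairs design, so SE = s_d/√n = 12.9/√12 = 3.7239.
Margin = 3.106 × 3.7239 = 11.5664; the interval is -28.6 ± 11.5664 = (-40.17, -17.03).

(-40.17, -17.03)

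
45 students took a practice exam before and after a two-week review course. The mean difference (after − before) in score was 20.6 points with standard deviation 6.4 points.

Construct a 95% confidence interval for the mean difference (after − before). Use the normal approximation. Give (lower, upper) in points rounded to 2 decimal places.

(18.73, 22.47)

Paired design: SE = s_d/√n = 6.4/√45 = 0.9541.
z* = 1.960; margin of error = 1.960 × 0.9541 = 1.8700.
20.6 ± 1.8700 → (18.73, 22.47).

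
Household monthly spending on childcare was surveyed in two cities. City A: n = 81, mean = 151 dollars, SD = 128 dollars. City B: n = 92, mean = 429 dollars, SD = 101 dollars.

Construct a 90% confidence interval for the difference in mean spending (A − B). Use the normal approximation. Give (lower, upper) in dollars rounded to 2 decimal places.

(-307.11, -248.89)

SE₁ = s₁/√n₁ = 128/√81 = 14.2222; SE₂ = 101/√92 = 10.5300.
Independent samples, unequal variances: SE_diff = √(SE₁² + SE₂²) = √(202.27097284 + 110.8809) = 17.6961.
z* = 1.645, so margin of error = 1.645 × 17.6961 = 29.1101.
Difference in means = 151 − 429 = -278.0000.
-278.0000 ± 29.1101 → (-307.11, -248.89).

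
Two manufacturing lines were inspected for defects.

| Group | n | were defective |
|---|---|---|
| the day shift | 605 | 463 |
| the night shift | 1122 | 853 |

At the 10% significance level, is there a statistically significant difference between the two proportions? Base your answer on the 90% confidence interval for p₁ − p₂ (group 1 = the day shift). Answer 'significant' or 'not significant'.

Sample proportions: 463/605 = 0.7653, 853/1122 = 0.7602.
Each SE is √(p̂(1−p̂)/n): √(0.7653·0.2347/605) = 0.01723 and √(0.7602·0.2398/1122) = 0.01275.
SE(p̂₁ − p̂₂) = √(SE₁² + SE₂²) = √(0.0002968729 + 0.0001625625) = 0.02143, since the two samples are independent.
At 90% confidence z* = 1.645; margin = 1.645 × 0.02143 = 0.03525.
The difference is 0.7653 − 0.7602 = 0.0051, so the interval is 0.0051 ± 0.03525 = (-0.03015, 0.04035).
The interval (-0.03015, 0.04035) contains 0, so the difference is not significant.

not significant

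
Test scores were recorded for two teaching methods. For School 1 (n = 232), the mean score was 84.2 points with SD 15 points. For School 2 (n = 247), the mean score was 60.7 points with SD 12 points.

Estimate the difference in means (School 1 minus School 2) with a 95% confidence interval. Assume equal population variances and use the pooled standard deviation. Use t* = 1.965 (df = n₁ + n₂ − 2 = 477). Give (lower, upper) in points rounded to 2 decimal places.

(21.07, 25.93)

Pooled variance s_p² = [231·15² + 246·12²] / (232+247−2) = 183.2264, so s_p = 13.5361.
SE_diff = s_p·√(1/n₁ + 1/n₂) = 13.5361·√(1/232 + 1/247) = 1.2376.
t* = 1.965; margin = 1.965 × 1.2376 = 2.4319.
Difference = 84.2 − 60.7 = 23.5000.
23.5000 ± 2.4319 → (21.07, 25.93).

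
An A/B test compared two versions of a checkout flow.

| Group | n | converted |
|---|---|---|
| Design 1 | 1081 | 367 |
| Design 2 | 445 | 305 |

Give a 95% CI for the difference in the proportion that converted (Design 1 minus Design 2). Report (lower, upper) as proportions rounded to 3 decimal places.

(-0.397, -0.294)

p̂₁ = 367/1081 = 0.3395 and p̂₂ = 305/445 = 0.6854.
SE₁ = √(p̂₁(1−p̂₁)/n₁) = √(0.3395·0.6605/1081) = 0.01440; SE₂ = √(0.6854·0.3146/445) = 0.02201.
Independent samples: SE of the difference = √(SE₁² + SE₂²) = √(0.00020736 + 0.0004844401) = 0.02630.
z* for 95% confidence is 1.960, so the margin of error is 1.960 × 0.02630 = 0.05155.
Point estimate p̂₁ − p̂₂ = 0.3395 − 0.6854 = -0.3459.
-0.3459 ± 0.05155 → (-0.397, -0.294).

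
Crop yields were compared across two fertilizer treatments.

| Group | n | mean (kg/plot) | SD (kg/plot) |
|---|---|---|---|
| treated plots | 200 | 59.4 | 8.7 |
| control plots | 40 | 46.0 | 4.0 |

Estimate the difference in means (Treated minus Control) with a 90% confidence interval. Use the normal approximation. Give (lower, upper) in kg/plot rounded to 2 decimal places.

(11.95, 14.85)

Per-group SEs: s₁/√n₁ = 8.7/√200 = 0.6152, s₂/√n₂ = 4.0/√40 = 0.6325.
Unpooled SE of the difference: √(0.37847104 + 0.40005625) = 0.8823.
Margin of error = z* · SE = 1.645 × 0.8823 = 1.4514.
x̄₁ − x̄₂ = 59.4 − 46.0 = 13.4000.
CI: 13.4000 ± 1.4514 = (11.95, 14.85).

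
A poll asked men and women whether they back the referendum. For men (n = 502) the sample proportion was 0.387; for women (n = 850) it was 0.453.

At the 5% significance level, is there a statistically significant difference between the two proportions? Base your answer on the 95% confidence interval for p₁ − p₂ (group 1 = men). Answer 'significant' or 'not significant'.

significant

The two standard errors are √(0.3870×0.6130/502) = 0.02174 and √(0.4530×0.5470/850) = 0.01707.
Because the samples are independent, SE_diff = √(0.02174² + 0.01707²) = 0.02764.
Using z* = 1.960 for 95%, ME = 1.960 × 0.02764 = 0.05417.
p̂₁ − p̂₂ = -0.0660; interval -0.0660 ± 0.05417 gives (-0.12017, -0.01183).
The interval (-0.12017, -0.01183) does not contain 0, so the difference is significant.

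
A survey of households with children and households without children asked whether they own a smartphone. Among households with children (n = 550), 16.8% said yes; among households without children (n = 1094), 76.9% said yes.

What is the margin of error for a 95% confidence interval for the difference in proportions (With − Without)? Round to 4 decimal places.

0.0400

The two standard errors are √(0.1680×0.8320/550) = 0.01594 and √(0.7690×0.2310/1094) = 0.01274.
Because the samples are independent, SE_diff = √(0.01594² + 0.01274²) = 0.02041.
Using z* = 1.960 for 95%, ME = 1.960 × 0.02041 = 0.04000.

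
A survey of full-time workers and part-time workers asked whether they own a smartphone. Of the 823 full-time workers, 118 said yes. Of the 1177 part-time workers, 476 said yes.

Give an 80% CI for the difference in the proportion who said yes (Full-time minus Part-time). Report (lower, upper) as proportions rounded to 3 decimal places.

(-0.285, -0.237)

p̂₁ = 118/823 = 0.1434 and p̂₂ = 476/1177 = 0.4044.
SE₁ = √(p̂₁(1−p̂₁)/n₁) = √(0.1434·0.8566/823) = 0.01222; SE₂ = √(0.4044·0.5956/1177) = 0.01431.
Independent samples: SE of the difference = √(SE₁² + SE₂²) = √(0.0001493284 + 0.0002047761) = 0.01882.
z* for 80% confidence is 1.282, so the margin of error is 1.282 × 0.01882 = 0.02413.
Point estimate p̂₁ − p̂₂ = 0.1434 − 0.4044 = -0.2610.
-0.2610 ± 0.02413 → (-0.285, -0.237).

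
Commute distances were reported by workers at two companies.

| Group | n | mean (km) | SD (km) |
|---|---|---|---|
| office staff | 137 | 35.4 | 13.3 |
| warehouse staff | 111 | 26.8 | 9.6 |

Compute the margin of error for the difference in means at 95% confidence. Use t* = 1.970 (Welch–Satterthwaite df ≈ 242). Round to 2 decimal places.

2.87

Per-group SEs: s₁/√n₁ = 13.3/√137 = 1.1363, s₂/√n₂ = 9.6/√111 = 0.9112.
Unpooled SE of the difference: √(1.29117769 + 0.83028544) = 1.4565.
Margin of error = t* · SE = 1.970 × 1.4565 = 2.8693.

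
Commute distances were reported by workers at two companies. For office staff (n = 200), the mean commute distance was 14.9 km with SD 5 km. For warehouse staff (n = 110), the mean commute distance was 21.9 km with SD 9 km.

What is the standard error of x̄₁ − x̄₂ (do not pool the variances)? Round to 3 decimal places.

0.928

SE₁ = s₁/√n₁ = 5/√200 = 0.3536; SE₂ = 9/√110 = 0.8581.
Independent samples, unequal variances: SE_diff = √(SE₁² + SE₂²) = √(0.12503296 + 0.73633561) = 0.9281.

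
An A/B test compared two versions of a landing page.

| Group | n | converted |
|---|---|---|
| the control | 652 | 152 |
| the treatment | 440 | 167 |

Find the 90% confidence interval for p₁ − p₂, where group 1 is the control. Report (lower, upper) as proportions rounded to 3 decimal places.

p̂₁ = 152/652 = 0.2331 and p̂₂ = 167/440 = 0.3795.
SE₁ = √(p̂₁(1−p̂₁)/n₁) = √(0.2331·0.7669/652) = 0.01656; SE₂ = √(0.3795·0.6205/440) = 0.02313.
Independent samples: SE of the difference = √(SE₁² + SE₂²) = √(0.0002742336 + 0.0005349969) = 0.02845.
z* for 90% confidence is 1.645, so the margin of error is 1.645 × 0.02845 = 0.04680.
Point estimate p̂₁ − p̂₂ = 0.2331 − 0.3795 = -0.1464.
-0.1464 ± 0.04680 → (-0.193, -0.100).

(-0.193, -0.100)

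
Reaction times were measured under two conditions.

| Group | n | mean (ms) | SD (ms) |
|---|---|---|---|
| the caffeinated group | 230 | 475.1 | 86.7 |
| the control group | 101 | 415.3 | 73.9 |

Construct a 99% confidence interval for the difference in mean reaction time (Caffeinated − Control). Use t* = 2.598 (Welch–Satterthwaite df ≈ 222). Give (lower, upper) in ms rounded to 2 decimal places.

SE₁ = s₁/√n₁ = 86.7/√230 = 5.7168; SE₂ = 73.9/√101 = 7.3533.
Independent samples, unequal variances: SE_diff = √(SE₁² + SE₂²) = √(32.68180224 + 54.07102089) = 9.3141.
t* = 2.598, so margin of error = 2.598 × 9.3141 = 24.1980.
Difference in means = 475.1 − 415.3 = 59.8000.
59.8000 ± 24.1980 → (35.60, 84.00).

(35.60, 84.00)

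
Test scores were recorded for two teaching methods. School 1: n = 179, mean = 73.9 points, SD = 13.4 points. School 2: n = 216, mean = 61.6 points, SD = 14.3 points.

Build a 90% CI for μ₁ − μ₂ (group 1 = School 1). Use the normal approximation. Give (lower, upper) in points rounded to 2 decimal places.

(10.00, 14.60)

Per-group SEs: s₁/√n₁ = 13.4/√179 = 1.0016, s₂/√n₂ = 14.3/√216 = 0.9730.
Unpooled SE of the difference: √(1.00320256 + 0.946729) = 1.3964.
Margin of error = z* · SE = 1.645 × 1.3964 = 2.2971.
x̄₁ − x̄₂ = 73.9 − 61.6 = 12.3000.
CI: 12.3000 ± 2.2971 = (10.00, 14.60).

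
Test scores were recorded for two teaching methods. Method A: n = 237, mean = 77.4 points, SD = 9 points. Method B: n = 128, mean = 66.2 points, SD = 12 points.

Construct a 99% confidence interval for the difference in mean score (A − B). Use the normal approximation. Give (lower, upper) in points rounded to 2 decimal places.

(8.08, 14.32)

SE₁ = s₁/√n₁ = 9/√237 = 0.5846; SE₂ = 12/√128 = 1.0607.
Independent samples, unequal variances: SE_diff = √(SE₁² + SE₂²) = √(0.34175716 + 1.12508449) = 1.2111.
z* = 2.576, so margin of error = 2.576 × 1.2111 = 3.1198.
Difference in means = 77.4 − 66.2 = 11.2000.
11.2000 ± 3.1198 → (8.08, 14.32).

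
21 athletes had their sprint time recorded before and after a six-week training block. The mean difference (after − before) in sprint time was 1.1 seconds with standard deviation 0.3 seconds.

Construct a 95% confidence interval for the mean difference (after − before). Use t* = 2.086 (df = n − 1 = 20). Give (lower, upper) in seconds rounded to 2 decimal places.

Paired design: SE = s_d/√n = 0.3/√21 = 0.0655.
t* = 2.086; margin of error = 2.086 × 0.0655 = 0.1366.
1.1 ± 0.1366 → (0.96, 1.24).

(0.96, 1.24)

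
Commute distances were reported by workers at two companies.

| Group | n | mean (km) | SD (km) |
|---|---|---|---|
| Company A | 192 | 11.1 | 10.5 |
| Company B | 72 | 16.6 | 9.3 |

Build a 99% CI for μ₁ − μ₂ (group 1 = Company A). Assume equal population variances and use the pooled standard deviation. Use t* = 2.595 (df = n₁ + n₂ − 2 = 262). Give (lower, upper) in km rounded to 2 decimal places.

Pooled variance s_p² = [191·10.5² + 71·9.3²] / (192+72−2) = 103.8112, so s_p = 10.1888.
SE_diff = s_p·√(1/n₁ + 1/n₂) = 10.1888·√(1/192 + 1/72) = 1.4080.
t* = 2.595; margin = 2.595 × 1.4080 = 3.6538.
Difference = 11.1 − 16.6 = -5.5000.
-5.5000 ± 3.6538 → (-9.15, -1.85).

(-9.15, -1.85)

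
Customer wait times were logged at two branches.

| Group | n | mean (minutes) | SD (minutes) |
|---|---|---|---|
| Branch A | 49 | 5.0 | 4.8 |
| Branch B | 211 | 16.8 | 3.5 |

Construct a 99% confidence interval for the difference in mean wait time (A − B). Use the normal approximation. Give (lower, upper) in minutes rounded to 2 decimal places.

(-13.67, -9.93)

SE₁ = s₁/√n₁ = 4.8/√49 = 0.6857; SE₂ = 3.5/√211 = 0.2409.
Independent samples, unequal variances: SE_diff = √(SE₁² + SE₂²) = √(0.47018449 + 0.05803281) = 0.7268.
z* = 2.576, so margin of error = 2.576 × 0.7268 = 1.8722.
Difference in means = 5.0 − 16.8 = -11.8000.
-11.8000 ± 1.8722 → (-13.67, -9.93).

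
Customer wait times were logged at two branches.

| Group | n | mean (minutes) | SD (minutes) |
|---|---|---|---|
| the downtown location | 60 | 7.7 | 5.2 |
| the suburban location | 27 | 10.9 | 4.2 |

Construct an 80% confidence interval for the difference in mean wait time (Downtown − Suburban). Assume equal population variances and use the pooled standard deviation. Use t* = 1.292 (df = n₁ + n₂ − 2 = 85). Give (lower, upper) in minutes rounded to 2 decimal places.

(-4.67, -1.73)

s_p = √[((n₁−1)s₁² + (n₂−1)s₂²)/(n₁+n₂−2)] = √[(59·5.2² + 26·4.2²)/85] = 4.9158.
SE = 4.9158·√(1/60 + 1/27) = 1.1392.
With t* = 1.292, margin = 1.292 × 1.1392 = 1.4718.
x̄₁ − x̄₂ = 7.7 − 10.9 = -3.2000; interval -3.2000 ± 1.4718 = (-4.67, -1.73).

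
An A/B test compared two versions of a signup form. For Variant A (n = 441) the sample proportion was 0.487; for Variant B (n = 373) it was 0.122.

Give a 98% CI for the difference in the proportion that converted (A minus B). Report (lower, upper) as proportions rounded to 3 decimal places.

SE₁ = √(p̂₁(1−p̂₁)/n₁) = √(0.4870·0.5130/441) = 0.02380; SE₂ = √(0.1220·0.8780/373) = 0.01695.
Independent samples: SE of the difference = √(SE₁² + SE₂²) = √(0.00056644 + 0.0002873025) = 0.02922.
z* for 98% confidence is 2.326, so the margin of error is 2.326 × 0.02922 = 0.06797.
Point estimate p̂₁ − p̂₂ = 0.4870 − 0.1220 = 0.3650.
0.3650 ± 0.06797 → (0.297, 0.433).

(0.297, 0.433)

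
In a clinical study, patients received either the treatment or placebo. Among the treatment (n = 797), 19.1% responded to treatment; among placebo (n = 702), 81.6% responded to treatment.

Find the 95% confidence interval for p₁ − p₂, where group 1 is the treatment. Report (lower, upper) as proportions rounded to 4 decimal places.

The two standard errors are √(0.1910×0.8090/797) = 0.01392 and √(0.8160×0.1840/702) = 0.01462.
Because the samples are independent, SE_diff = √(0.01392² + 0.01462²) = 0.02019.
Using z* = 1.960 for 95%, ME = 1.960 × 0.02019 = 0.03957.
p̂₁ − p̂₂ = -0.6250; interval -0.6250 ± 0.03957 gives (-0.6646, -0.5854).

(-0.6646, -0.5854)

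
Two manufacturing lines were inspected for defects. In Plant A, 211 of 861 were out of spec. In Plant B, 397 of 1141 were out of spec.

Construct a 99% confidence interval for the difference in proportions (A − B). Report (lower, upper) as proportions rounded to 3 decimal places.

(-0.155, -0.050)

First, p̂₁ = 211/861 = 0.2451; p̂₂ = 397/1141 = 0.3479.
The two standard errors are √(0.2451×0.7549/861) = 0.01466 and √(0.3479×0.6521/1141) = 0.01410.
Because the samples are independent, SE_diff = √(0.01466² + 0.01410²) = 0.02034.
Using z* = 2.576 for 99%, ME = 2.576 × 0.02034 = 0.05240.
p̂₁ − p̂₂ = -0.1028; interval -0.1028 ± 0.05240 gives (-0.155, -0.050).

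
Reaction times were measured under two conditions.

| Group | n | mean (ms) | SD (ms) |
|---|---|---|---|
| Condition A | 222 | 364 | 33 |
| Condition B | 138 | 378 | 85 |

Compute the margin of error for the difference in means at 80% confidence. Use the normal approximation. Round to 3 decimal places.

9.701

SE₁ = s₁/√n₁ = 33/√222 = 2.2148; SE₂ = 85/√138 = 7.2357.
Independent samples, unequal variances: SE_diff = √(SE₁² + SE₂²) = √(4.90533904 + 52.35535449) = 7.5671.
z* = 1.282, so margin of error = 1.282 × 7.5671 = 9.7010.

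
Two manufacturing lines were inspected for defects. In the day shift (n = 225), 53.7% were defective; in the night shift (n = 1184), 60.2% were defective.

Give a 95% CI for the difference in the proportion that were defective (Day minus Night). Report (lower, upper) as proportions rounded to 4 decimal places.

(-0.1359, 0.0059)

The two standard errors are √(0.5370×0.4630/225) = 0.03324 and √(0.6020×0.3980/1184) = 0.01423.
Because the samples are independent, SE_diff = √(0.03324² + 0.01423²) = 0.03616.
Using z* = 1.960 for 95%, ME = 1.960 × 0.03616 = 0.07087.
p̂₁ − p̂₂ = -0.0650; interval -0.0650 ± 0.07087 gives (-0.1359, 0.0059).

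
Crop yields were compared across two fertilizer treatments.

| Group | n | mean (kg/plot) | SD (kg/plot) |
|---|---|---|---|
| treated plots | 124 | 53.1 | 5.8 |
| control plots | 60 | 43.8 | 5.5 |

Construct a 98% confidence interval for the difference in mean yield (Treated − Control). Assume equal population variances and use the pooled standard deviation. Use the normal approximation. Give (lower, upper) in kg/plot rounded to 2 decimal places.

(7.21, 11.39)

Pooled variance s_p² = [123·5.8² + 59·5.5²] / (124+60−2) = 32.5410, so s_p = 5.7045.
SE_diff = s_p·√(1/n₁ + 1/n₂) = 5.7045·√(1/124 + 1/60) = 0.8971.
z* = 2.326; margin = 2.326 × 0.8971 = 2.0867.
Difference = 53.1 − 43.8 = 9.3000.
9.3000 ± 2.0867 → (7.21, 11.39).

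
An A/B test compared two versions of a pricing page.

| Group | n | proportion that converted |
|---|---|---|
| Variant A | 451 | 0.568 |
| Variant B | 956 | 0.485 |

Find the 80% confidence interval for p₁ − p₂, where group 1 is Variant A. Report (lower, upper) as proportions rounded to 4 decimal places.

SE₁ = √(p̂₁(1−p̂₁)/n₁) = √(0.5680·0.4320/451) = 0.02333; SE₂ = √(0.4850·0.5150/956) = 0.01616.
Independent samples: SE of the difference = √(SE₁² + SE₂²) = √(0.0005442889 + 0.0002611456) = 0.02838.
z* for 80% confidence is 1.282, so the margin of error is 1.282 × 0.02838 = 0.03638.
Point estimate p̂₁ − p̂₂ = 0.5680 − 0.4850 = 0.0830.
0.0830 ± 0.03638 → (0.0466, 0.1194).

(0.0466, 0.1194)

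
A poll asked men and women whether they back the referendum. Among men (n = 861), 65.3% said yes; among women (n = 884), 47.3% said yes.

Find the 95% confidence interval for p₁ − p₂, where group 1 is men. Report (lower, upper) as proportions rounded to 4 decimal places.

SE₁ = √(p̂₁(1−p̂₁)/n₁) = √(0.6530·0.3470/861) = 0.01622; SE₂ = √(0.4730·0.5270/884) = 0.01679.
Independent samples: SE of the difference = √(SE₁² + SE₂²) = √(0.0002630884 + 0.0002819041) = 0.02335.
z* for 95% confidence is 1.960, so the margin of error is 1.960 × 0.02335 = 0.04577.
Point estimate p̂₁ − p̂₂ = 0.6530 − 0.4730 = 0.1800.
0.1800 ± 0.04577 → (0.1342, 0.2258).

(0.1342, 0.2258)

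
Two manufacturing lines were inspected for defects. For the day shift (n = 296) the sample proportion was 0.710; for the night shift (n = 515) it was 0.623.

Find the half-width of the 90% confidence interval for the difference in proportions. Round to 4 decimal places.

0.0558

SE₁ = √(p̂₁(1−p̂₁)/n₁) = √(0.7100·0.2900/296) = 0.02637; SE₂ = √(0.6230·0.3770/515) = 0.02136.
Independent samples: SE of the difference = √(SE₁² + SE₂²) = √(0.0006953769 + 0.0004562496) = 0.03394.
z* for 90% confidence is 1.645, so the margin of error is 1.645 × 0.03394 = 0.05583.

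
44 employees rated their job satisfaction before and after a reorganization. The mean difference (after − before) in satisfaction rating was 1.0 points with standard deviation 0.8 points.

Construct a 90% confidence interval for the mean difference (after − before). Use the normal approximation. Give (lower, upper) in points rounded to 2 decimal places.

(0.80, 1.20)

This is a matched-pairs design, so SE = s_d/√n = 0.8/√44 = 0.1206.
Margin = 1.645 × 0.1206 = 0.1984; the interval is 1.0 ± 0.1984 = (0.80, 1.20).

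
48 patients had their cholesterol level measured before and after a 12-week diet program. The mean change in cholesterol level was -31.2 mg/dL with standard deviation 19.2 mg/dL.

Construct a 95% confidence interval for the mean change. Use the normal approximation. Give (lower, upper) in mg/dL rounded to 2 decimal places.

(-36.63, -25.77)

This is a matched-pairs design, so SE = s_d/√n = 19.2/√48 = 2.7713.
Margin = 1.960 × 2.7713 = 5.4317; the interval is -31.2 ± 5.4317 = (-36.63, -25.77).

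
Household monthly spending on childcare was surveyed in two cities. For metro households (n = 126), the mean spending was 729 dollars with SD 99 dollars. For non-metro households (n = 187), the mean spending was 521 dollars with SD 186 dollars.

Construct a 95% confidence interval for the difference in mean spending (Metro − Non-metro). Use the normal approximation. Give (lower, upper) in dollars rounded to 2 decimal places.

Per-group SEs: s₁/√n₁ = 99/√126 = 8.8196, s₂/√n₂ = 186/√187 = 13.6017.
Unpooled SE of the difference: √(77.78534416 + 185.00624289) = 16.2108.
Margin of error = z* · SE = 1.960 × 16.2108 = 31.7732.
x̄₁ − x̄₂ = 729 − 521 = 208.0000.
CI: 208.0000 ± 31.7732 = (176.23, 239.77).

(176.23, 239.77)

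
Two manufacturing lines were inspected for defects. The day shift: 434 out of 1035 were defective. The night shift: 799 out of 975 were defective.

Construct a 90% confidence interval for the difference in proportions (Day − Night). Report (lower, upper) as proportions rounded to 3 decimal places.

p̂₁ = 434/1035 = 0.4193 and p̂₂ = 799/975 = 0.8195.
SE₁ = √(p̂₁(1−p̂₁)/n₁) = √(0.4193·0.5807/1035) = 0.01534; SE₂ = √(0.8195·0.1805/975) = 0.01232.
Independent samples: SE of the difference = √(SE₁² + SE₂²) = √(0.0002353156 + 0.0001517824) = 0.01967.
z* for 90% confidence is 1.645, so the margin of error is 1.645 × 0.01967 = 0.03236.
Point estimate p̂₁ − p̂₂ = 0.4193 − 0.8195 = -0.4002.
-0.4002 ± 0.03236 → (-0.433, -0.368).

(-0.433, -0.368)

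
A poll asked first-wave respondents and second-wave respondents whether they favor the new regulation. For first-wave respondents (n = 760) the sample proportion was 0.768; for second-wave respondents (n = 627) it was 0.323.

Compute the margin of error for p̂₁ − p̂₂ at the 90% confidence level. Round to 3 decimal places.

0.040

The two standard errors are √(0.7680×0.2320/760) = 0.01531 and √(0.3230×0.6770/627) = 0.01868.
Because the samples are independent, SE_diff = √(0.01531² + 0.01868²) = 0.02415.
Using z* = 1.645 for 90%, ME = 1.645 × 0.02415 = 0.03973.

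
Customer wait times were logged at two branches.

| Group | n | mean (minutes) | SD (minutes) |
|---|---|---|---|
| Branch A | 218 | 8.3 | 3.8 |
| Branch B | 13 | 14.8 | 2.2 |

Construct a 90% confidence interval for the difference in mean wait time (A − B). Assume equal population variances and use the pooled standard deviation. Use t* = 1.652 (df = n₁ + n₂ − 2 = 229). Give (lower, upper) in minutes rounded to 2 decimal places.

s_p = √[((n₁−1)s₁² + (n₂−1)s₂²)/(n₁+n₂−2)] = √[(217·3.8² + 12·2.2²)/229] = 3.7332.
SE = 3.7332·√(1/218 + 1/13) = 1.0658.
With t* = 1.652, margin = 1.652 × 1.0658 = 1.7607.
x̄₁ − x̄₂ = 8.3 − 14.8 = -6.5000; interval -6.5000 ± 1.7607 = (-8.26, -4.74).

(-8.26, -4.74)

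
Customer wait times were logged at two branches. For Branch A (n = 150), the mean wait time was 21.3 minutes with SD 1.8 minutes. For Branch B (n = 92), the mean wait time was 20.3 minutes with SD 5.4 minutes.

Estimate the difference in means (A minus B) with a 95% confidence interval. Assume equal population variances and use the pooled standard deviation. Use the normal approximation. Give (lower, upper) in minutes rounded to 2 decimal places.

Pooled variance s_p² = [149·1.8² + 91·5.4²] / (150+92−2) = 13.0680, so s_p = 3.6150.
SE_diff = s_p·√(1/n₁ + 1/n₂) = 3.6150·√(1/150 + 1/92) = 0.4787.
z* = 1.960; margin = 1.960 × 0.4787 = 0.9383.
Difference = 21.3 − 20.3 = 1.0000.
1.0000 ± 0.9383 → (0.06, 1.94).

(0.06, 1.94)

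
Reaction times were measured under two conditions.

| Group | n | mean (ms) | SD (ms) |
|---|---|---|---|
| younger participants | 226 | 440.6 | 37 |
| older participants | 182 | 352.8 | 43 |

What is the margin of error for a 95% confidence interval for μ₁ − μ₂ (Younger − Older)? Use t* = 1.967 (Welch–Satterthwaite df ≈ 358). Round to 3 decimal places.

7.921

SE₁ = s₁/√n₁ = 37/√226 = 2.4612; SE₂ = 43/√182 = 3.1874.
Independent samples, unequal variances: SE_diff = √(SE₁² + SE₂²) = √(6.05750544 + 10.15951876) = 4.0270.
t* = 1.967, so margin of error = 1.967 × 4.0270 = 7.9211.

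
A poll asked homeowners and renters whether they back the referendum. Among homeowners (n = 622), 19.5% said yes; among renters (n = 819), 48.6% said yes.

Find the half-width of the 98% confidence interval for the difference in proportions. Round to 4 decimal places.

0.0549

The two standard errors are √(0.1950×0.8050/622) = 0.01589 and √(0.4860×0.5140/819) = 0.01746.
Because the samples are independent, SE_diff = √(0.01589² + 0.01746²) = 0.02361.
Using z* = 2.326 for 98%, ME = 2.326 × 0.02361 = 0.05492.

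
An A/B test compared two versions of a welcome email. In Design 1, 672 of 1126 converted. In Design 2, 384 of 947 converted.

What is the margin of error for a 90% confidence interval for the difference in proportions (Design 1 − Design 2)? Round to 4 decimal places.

0.0356

Sample proportions: 672/1126 = 0.5968, 384/947 = 0.4055.
Each SE is √(p̂(1−p̂)/n): √(0.5968·0.4032/1126) = 0.01462 and √(0.4055·0.5945/947) = 0.01595.
SE(p̂₁ − p̂₂) = √(SE₁² + SE₂²) = √(0.0002137444 + 0.0002544025) = 0.02164, since the two samples are independent.
At 90% confidence z* = 1.645; margin = 1.645 × 0.02164 = 0.03560.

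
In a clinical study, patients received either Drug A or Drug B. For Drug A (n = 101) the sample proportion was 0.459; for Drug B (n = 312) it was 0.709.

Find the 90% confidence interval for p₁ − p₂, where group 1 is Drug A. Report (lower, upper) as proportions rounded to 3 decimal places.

Each SE is √(p̂(1−p̂)/n): √(0.4590·0.5410/101) = 0.04958 and √(0.7090·0.2910/312) = 0.02572.
SE(p̂₁ − p̂₂) = √(SE₁² + SE₂²) = √(0.0024581764 + 0.0006615184) = 0.05585, since the two samples are independent.
At 90% confidence z* = 1.645; margin = 1.645 × 0.05585 = 0.09187.
The difference is 0.4590 − 0.7090 = -0.2500, so the interval is -0.2500 ± 0.09187 = (-0.342, -0.158).

(-0.342, -0.158)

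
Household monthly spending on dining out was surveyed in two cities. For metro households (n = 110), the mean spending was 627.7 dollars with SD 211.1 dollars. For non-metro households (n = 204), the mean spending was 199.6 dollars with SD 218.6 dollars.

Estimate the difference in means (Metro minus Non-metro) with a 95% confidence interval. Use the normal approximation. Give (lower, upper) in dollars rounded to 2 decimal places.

(378.54, 477.66)

SE₁ = s₁/√n₁ = 211.1/√110 = 20.1276; SE₂ = 218.6/√204 = 15.3051.
Independent samples, unequal variances: SE_diff = √(SE₁² + SE₂²) = √(405.12028176 + 234.24608601) = 25.2857.
z* = 1.960, so margin of error = 1.960 × 25.2857 = 49.5600.
Difference in means = 627.7 − 199.6 = 428.1000.
428.1000 ± 49.5600 → (378.54, 477.66).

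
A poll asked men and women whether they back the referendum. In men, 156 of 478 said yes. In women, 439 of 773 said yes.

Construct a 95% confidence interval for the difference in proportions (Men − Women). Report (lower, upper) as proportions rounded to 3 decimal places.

(-0.296, -0.187)

First, p̂₁ = 156/478 = 0.3264; p̂₂ = 439/773 = 0.5679.
The two standard errors are √(0.3264×0.6736/478) = 0.02145 and √(0.5679×0.4321/773) = 0.01782.
Because the samples are independent, SE_diff = √(0.02145² + 0.01782²) = 0.02789.
Using z* = 1.960 for 95%, ME = 1.960 × 0.02789 = 0.05466.
p̂₁ − p̂₂ = -0.2415; interval -0.2415 ± 0.05466 gives (-0.296, -0.187).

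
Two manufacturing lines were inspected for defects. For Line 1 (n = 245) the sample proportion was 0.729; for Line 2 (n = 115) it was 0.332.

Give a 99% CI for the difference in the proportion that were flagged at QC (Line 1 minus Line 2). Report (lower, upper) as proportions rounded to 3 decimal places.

(0.262, 0.532)

SE₁ = √(p̂₁(1−p̂₁)/n₁) = √(0.7290·0.2710/245) = 0.02840; SE₂ = √(0.3320·0.6680/115) = 0.04391.
Independent samples: SE of the difference = √(SE₁² + SE₂²) = √(0.00080656 + 0.0019280881) = 0.05229.
z* for 99% confidence is 2.576, so the margin of error is 2.576 × 0.05229 = 0.13470.
Point estimate p̂₁ − p̂₂ = 0.7290 − 0.3320 = 0.3970.
0.3970 ± 0.13470 → (0.262, 0.532).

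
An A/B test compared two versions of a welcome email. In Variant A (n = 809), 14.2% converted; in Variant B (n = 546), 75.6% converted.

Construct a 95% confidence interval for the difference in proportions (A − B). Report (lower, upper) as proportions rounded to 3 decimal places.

The two standard errors are √(0.1420×0.8580/809) = 0.01227 and √(0.7560×0.2440/546) = 0.01838.
Because the samples are independent, SE_diff = √(0.01227² + 0.01838²) = 0.02210.
Using z* = 1.960 for 95%, ME = 1.960 × 0.02210 = 0.04332.
p̂₁ − p̂₂ = -0.6140; interval -0.6140 ± 0.04332 gives (-0.657, -0.571).

(-0.657, -0.571)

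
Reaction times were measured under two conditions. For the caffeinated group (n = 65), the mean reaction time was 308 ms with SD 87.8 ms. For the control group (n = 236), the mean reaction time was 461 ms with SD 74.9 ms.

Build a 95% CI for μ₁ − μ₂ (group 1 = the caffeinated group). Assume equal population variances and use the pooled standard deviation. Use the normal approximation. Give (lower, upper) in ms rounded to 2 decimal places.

s_p = √[((n₁−1)s₁² + (n₂−1)s₂²)/(n₁+n₂−2)] = √[(64·87.8² + 235·74.9²)/299] = 77.8412.
SE = 77.8412·√(1/65 + 1/236) = 10.9039.
With z* = 1.960, margin = 1.960 × 10.9039 = 21.3716.
x̄₁ − x̄₂ = 308 − 461 = -153.0000; interval -153.0000 ± 21.3716 = (-174.37, -131.63).

(-174.37, -131.63)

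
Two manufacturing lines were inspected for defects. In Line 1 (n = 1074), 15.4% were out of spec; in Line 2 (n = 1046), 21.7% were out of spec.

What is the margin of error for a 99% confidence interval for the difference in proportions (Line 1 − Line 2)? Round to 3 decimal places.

0.043

SE₁ = √(p̂₁(1−p̂₁)/n₁) = √(0.1540·0.8460/1074) = 0.01101; SE₂ = √(0.2170·0.7830/1046) = 0.01275.
Independent samples: SE of the difference = √(SE₁² + SE₂²) = √(0.0001212201 + 0.0001625625) = 0.01685.
z* for 99% confidence is 2.576, so the margin of error is 2.576 × 0.01685 = 0.04341.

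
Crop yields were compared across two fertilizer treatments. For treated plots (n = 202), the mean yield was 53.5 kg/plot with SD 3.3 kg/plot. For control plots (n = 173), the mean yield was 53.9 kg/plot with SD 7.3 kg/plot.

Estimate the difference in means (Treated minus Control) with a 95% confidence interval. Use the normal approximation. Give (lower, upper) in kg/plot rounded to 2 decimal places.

(-1.58, 0.78)

Per-group SEs: s₁/√n₁ = 3.3/√202 = 0.2322, s₂/√n₂ = 7.3/√173 = 0.5550.
Unpooled SE of the difference: √(0.05391684 + 0.308025) = 0.6016.
Margin of error = z* · SE = 1.960 × 0.6016 = 1.1791.
x̄₁ − x̄₂ = 53.5 − 53.9 = -0.4000.
CI: -0.4000 ± 1.1791 = (-1.58, 0.78).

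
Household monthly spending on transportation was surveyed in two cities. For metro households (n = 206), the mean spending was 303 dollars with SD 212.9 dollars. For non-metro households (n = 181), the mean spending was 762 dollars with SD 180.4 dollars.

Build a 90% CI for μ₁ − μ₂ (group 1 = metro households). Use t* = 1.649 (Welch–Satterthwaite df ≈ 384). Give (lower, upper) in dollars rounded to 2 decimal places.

(-491.97, -426.03)

Standard errors of each mean: 212.9/√206 = 14.8334 and 180.4/√181 = 13.4090.
SE(x̄₁ − x̄₂) = √(14.8334² + 13.4090²) = 19.9958 for independent samples with unequal variances.
With t* = 1.649, the margin is 1.649 × 19.9958 = 32.9731.
x̄₁ − x̄₂ = 303 − 762 = -459.0000; the interval is -459.0000 ± 32.9731 = (-491.97, -426.03).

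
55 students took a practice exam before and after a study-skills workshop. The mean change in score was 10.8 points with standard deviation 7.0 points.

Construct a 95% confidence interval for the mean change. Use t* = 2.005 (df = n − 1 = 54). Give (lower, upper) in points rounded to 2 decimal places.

Paired design: SE = s_d/√n = 7.0/√55 = 0.9439.
t* = 2.005; margin of error = 2.005 × 0.9439 = 1.8925.
10.8 ± 1.8925 → (8.91, 12.69).

(8.91, 12.69)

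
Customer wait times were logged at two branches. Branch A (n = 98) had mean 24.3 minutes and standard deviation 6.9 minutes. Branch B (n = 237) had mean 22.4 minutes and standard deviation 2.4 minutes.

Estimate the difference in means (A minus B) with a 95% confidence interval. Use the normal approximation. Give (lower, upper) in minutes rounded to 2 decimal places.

(0.50, 3.30)

SE₁ = s₁/√n₁ = 6.9/√98 = 0.6970; SE₂ = 2.4/√237 = 0.1559.
Independent samples, unequal variances: SE_diff = √(SE₁² + SE₂²) = √(0.485809 + 0.02430481) = 0.7142.
z* = 1.960, so margin of error = 1.960 × 0.7142 = 1.3998.
Difference in means = 24.3 − 22.4 = 1.9000.
1.9000 ± 1.3998 → (0.50, 3.30).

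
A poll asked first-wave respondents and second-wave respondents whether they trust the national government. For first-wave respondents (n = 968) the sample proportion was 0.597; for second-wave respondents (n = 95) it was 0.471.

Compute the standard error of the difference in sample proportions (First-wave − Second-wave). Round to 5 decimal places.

0.05358

SE₁ = √(p̂₁(1−p̂₁)/n₁) = √(0.5970·0.4030/968) = 0.01577; SE₂ = √(0.4710·0.5290/95) = 0.05121.
Independent samples: SE of the difference = √(SE₁² + SE₂²) = √(0.0002486929 + 0.0026224641) = 0.05358.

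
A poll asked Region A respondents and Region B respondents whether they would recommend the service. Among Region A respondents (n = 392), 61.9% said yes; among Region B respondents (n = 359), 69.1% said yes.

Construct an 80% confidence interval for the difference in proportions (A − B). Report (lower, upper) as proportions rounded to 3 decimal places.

(-0.116, -0.028)

Each SE is √(p̂(1−p̂)/n): √(0.6190·0.3810/392) = 0.02453 and √(0.6910·0.3090/359) = 0.02439.
SE(p̂₁ − p̂₂) = √(SE₁² + SE₂²) = √(0.0006017209 + 0.0005948721) = 0.03459, since the two samples are independent.
At 80% confidence z* = 1.282; margin = 1.282 × 0.03459 = 0.04434.
The difference is 0.6190 − 0.6910 = -0.0720, so the interval is -0.0720 ± 0.04434 = (-0.116, -0.028).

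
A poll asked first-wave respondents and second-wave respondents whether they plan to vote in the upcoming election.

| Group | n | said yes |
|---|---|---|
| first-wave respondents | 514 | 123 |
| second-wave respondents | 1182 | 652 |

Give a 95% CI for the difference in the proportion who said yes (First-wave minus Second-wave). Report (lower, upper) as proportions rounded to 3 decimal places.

(-0.359, -0.266)

p̂₁ = 123/514 = 0.2393 and p̂₂ = 652/1182 = 0.5516.
SE₁ = √(p̂₁(1−p̂₁)/n₁) = √(0.2393·0.7607/514) = 0.01882; SE₂ = √(0.5516·0.4484/1182) = 0.01447.
Independent samples: SE of the difference = √(SE₁² + SE₂²) = √(0.0003541924 + 0.0002093809) = 0.02374.
z* for 95% confidence is 1.960, so the margin of error is 1.960 × 0.02374 = 0.04653.
Point estimate p̂₁ − p̂₂ = 0.2393 − 0.5516 = -0.3123.
-0.3123 ± 0.04653 → (-0.359, -0.266).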